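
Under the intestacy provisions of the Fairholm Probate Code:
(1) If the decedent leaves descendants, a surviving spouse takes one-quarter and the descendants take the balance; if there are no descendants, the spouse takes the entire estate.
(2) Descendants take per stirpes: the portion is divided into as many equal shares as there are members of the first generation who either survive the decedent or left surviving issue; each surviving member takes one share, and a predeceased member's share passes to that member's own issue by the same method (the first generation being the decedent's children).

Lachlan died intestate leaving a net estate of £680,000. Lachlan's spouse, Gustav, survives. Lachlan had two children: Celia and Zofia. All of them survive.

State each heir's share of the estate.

Gustav takes one-quarter of £680,000 = £170,000. The remaining £510,000 passes to the descendants.
The descendants' portion (£510,000) is divided into 2 shares of £255,000: Celia and Zofia each take £255,000.

Gustav: £170,000; Celia: £255,000; Zofia: £255,000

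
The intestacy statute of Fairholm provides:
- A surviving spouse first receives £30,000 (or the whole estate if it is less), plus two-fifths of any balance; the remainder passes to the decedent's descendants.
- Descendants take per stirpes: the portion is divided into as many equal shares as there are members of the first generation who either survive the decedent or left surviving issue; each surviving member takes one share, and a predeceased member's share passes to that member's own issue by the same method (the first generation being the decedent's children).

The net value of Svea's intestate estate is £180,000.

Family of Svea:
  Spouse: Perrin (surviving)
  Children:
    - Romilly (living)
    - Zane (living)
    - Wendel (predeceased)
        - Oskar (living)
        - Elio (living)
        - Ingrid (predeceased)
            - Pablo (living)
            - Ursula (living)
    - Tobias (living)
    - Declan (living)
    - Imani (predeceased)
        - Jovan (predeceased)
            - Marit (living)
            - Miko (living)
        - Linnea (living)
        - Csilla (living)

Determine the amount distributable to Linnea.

Perrin first takes £30,000, leaving a balance of £150,000. Perrin then takes two-fifths of the balance (£60,000), for a total of £90,000. The remaining £90,000 passes to the descendants.
The descendants' portion (£90,000) is divided into 6 shares of £15,000: Romilly, Zane, Tobias, and Declan each take £15,000; Wendel's £15,000 share passes to Wendel's issue; Imani's £15,000 share passes to Imani's issue.
Wendel's share (£15,000) is divided into 3 shares of £5,000: Oskar and Elio each take £5,000; Ingrid's £5,000 share passes to Ingrid's issue.
Ingrid's share (£5,000) is divided into 2 shares of £2,500: Pablo and Ursula each take £2,500.
Imani's share (£15,000) is divided into 3 shares of £5,000: Linnea and Csilla each take £5,000; Jovan's £5,000 share passes to Jovan's issue.
Jovan's share (£5,000) is divided into 2 shares of £2,500: Marit and Miko each take £2,500.

Linnea receives £5,000.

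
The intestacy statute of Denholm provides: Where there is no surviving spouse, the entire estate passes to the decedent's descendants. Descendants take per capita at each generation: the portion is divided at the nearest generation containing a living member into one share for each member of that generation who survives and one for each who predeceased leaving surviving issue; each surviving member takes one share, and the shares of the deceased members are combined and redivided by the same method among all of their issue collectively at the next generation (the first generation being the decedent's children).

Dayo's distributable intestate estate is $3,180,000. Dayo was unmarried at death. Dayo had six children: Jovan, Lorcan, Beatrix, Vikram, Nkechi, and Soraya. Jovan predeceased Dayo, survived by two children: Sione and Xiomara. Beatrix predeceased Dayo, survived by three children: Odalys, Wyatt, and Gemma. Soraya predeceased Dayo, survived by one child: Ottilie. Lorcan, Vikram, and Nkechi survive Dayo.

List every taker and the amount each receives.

The entire $3,180,000 passes to the descendants.
That amount ($3,180,000) is divided at the children's generation into 6 shares of $530,000. Lorcan, Vikram, and Nkechi each take $530,000. The 3 shares of the deceased (Jovan, Beatrix, and Soraya) are combined into a pool of $1,590,000.
That pool ($1,590,000) is divided at the grandchildren's generation equally among Sione, Xiomara, Odalys, Wyatt, Gemma, and Ottilie: $265,000 each.

Sione: $265,000; Xiomara: $265,000; Lorcan: $530,000; Odalys: $265,000; Wyatt: $265,000; Gemma: $265,000; Vikram: $530,000; Nkechi: $530,000; Ottilie: $265,000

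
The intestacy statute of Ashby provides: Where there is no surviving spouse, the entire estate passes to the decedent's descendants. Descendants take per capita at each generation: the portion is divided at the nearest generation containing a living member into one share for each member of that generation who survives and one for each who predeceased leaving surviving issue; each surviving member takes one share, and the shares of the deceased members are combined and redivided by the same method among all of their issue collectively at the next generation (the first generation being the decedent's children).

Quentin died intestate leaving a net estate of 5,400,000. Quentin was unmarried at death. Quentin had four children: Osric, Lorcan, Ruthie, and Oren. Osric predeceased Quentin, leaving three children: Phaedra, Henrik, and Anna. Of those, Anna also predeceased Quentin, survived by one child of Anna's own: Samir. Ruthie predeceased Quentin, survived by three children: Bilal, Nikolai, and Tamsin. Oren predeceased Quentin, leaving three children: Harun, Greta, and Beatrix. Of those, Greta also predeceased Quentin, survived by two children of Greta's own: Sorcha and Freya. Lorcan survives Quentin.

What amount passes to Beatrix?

Beatrix receives 450,000.

The entire 5,400,000 passes to the descendants.
That amount (5,400,000) is divided at the children's generation into 4 shares of 1,350,000. Lorcan takes 1,350,000. The 3 shares of the deceased (Osric, Ruthie, and Oren) are combined into a pool of 4,050,000.
That pool (4,050,000) is divided at the grandchildren's generation into 9 shares of 450,000. Phaedra, Henrik, Bilal, Nikolai, Tamsin, Harun, and Beatrix each take 450,000. The 2 shares of the deceased (Anna and Greta) are combined into a pool of 900,000.
That pool (900,000) is divided at the great-grandchildren's generation equally among Samir, Sorcha, and Freya: 300,000 each.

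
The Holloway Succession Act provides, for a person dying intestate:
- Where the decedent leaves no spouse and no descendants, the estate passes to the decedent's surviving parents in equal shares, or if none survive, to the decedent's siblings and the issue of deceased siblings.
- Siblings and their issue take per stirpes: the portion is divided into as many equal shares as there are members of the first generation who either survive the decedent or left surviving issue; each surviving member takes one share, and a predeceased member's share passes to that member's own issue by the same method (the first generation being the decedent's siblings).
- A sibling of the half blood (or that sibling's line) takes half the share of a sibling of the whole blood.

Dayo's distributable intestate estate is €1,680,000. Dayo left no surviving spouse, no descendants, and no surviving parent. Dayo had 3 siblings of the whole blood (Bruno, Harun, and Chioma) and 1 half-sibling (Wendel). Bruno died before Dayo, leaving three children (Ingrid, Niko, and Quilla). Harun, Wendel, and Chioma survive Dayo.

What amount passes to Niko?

The entire €1,680,000 passes to the siblings and their issue.
Counting each half-blood sibling's line as half a unit, there are 7/2 units in €1,680,000, so one unit is €480,000. Whole-blood lines (Bruno, Harun, and Chioma) take €480,000 each; half-blood lines (Wendel) take €240,000 each.
Bruno's share (€480,000) is divided into 3 shares of €160,000: Ingrid, Niko, and Quilla each take €160,000.

Niko receives €160,000.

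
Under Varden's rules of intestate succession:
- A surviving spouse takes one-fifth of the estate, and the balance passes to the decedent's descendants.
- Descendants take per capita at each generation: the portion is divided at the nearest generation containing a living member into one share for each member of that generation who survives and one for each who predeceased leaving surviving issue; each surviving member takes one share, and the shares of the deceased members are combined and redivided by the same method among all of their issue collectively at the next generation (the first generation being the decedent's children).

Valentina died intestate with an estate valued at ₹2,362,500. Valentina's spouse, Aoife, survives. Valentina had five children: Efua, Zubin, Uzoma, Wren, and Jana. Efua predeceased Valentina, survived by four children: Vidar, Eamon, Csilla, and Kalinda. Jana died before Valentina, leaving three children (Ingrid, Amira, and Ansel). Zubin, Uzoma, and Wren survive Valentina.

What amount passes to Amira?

Amira receives ₹108,000.

Aoife takes one-fifth of ₹2,362,500 = ₹472,500. The remaining ₹1,890,000 passes to the descendants.
The descendants' portion (₹1,890,000) is divided at the children's generation into 5 shares of ₹378,000. Zubin, Uzoma, and Wren each take ₹378,000. The 2 shares of the deceased (Efua and Jana) are combined into a pool of ₹756,000.
That pool (₹756,000) is divided at the grandchildren's generation equally among Vidar, Eamon, Csilla, Kalinda, Ingrid, Amira, and Ansel: ₹108,000 each.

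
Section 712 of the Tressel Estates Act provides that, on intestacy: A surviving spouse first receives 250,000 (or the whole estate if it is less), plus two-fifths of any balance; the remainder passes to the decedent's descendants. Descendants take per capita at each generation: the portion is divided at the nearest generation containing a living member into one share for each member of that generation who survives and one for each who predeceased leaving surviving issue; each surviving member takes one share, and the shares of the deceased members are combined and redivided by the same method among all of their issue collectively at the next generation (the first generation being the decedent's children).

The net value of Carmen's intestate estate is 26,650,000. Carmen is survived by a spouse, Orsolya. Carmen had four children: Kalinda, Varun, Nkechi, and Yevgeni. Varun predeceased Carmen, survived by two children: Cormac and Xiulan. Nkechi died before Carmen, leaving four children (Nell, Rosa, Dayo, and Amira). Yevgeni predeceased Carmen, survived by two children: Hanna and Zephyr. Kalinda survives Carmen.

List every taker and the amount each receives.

Orsolya: 10,810,000; Kalinda: 3,960,000; Cormac: 1,485,000; Xiulan: 1,485,000; Nell: 1,485,000; Rosa: 1,485,000; Dayo: 1,485,000; Amira: 1,485,000; Hanna: 1,485,000; Zephyr: 1,485,000

Orsolya first takes 250,000, leaving a balance of 26,400,000. Orsolya then takes two-fifths of the balance (10,560,000), for a total of 10,810,000. The remaining 15,840,000 passes to the descendants.
The descendants' portion (15,840,000) is divided at the children's generation into 4 shares of 3,960,000. Kalinda takes 3,960,000. The 3 shares of the deceased (Varun, Nkechi, and Yevgeni) are combined into a pool of 11,880,000.
That pool (11,880,000) is divided at the grandchildren's generation equally among Cormac, Xiulan, Nell, Rosa, Dayo, Amira, Hanna, and Zephyr: 1,485,000 each.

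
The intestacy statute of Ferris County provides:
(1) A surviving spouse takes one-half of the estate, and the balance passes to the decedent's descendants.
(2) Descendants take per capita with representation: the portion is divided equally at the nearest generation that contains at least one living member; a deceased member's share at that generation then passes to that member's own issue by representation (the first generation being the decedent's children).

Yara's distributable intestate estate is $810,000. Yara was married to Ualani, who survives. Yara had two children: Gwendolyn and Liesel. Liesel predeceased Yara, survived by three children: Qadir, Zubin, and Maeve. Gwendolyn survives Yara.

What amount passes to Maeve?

Maeve receives $67,500.

Ualani takes one-half of $810,000 = $405,000. The remaining $405,000 passes to the descendants.
The descendants' portion ($405,000) is divided into 2 shares of $202,500: Gwendolyn takes $202,500; Liesel's $202,500 share passes to Liesel's issue.
Liesel's share ($202,500) is divided into 3 shares of $67,500: Qadir, Zubin, and Maeve each take $67,500.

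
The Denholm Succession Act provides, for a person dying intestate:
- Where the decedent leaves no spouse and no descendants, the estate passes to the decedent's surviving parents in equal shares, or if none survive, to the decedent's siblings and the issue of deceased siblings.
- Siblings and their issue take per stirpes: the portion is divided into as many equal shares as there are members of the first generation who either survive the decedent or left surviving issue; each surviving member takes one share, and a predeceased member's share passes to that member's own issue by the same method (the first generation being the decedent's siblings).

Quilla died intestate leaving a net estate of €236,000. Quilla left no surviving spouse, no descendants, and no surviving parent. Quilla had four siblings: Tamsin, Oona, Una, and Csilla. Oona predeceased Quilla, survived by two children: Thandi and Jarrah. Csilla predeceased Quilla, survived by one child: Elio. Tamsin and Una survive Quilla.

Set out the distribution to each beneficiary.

The entire €236,000 passes to the siblings and their issue.
That amount (€236,000) is divided into 4 shares of €59,000: Tamsin and Una each take €59,000; Oona's €59,000 share passes to Oona's issue; Csilla's €59,000 share passes to Csilla's issue.
Oona's share (€59,000) is divided into 2 shares of €29,500: Thandi and Jarrah each take €29,500.
Csilla's share (€59,000) passes entirely to Elio.

Tamsin: €59,000; Thandi: €29,500; Jarrah: €29,500; Una: €59,000; Elio: €59,000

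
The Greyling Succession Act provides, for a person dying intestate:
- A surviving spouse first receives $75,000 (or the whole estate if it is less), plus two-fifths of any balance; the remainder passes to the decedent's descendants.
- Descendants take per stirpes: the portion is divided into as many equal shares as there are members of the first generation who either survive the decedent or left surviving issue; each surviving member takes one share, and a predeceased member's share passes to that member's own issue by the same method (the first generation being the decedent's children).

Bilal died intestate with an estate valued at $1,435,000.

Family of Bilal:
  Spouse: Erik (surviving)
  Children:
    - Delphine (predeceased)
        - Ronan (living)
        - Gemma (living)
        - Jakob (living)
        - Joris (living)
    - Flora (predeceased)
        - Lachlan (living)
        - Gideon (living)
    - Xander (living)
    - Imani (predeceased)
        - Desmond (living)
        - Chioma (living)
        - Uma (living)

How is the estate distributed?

Erik: $619,000; Ronan: $51,000; Gemma: $51,000; Jakob: $51,000; Joris: $51,000; Lachlan: $102,000; Gideon: $102,000; Xander: $204,000; Desmond: $68,000; Chioma: $68,000; Uma: $68,000

Erik first takes $75,000, leaving a balance of $1,360,000. Erik then takes two-fifths of the balance ($544,000), for a total of $619,000. The remaining $816,000 passes to the descendants.
The descendants' portion ($816,000) is divided into 4 shares of $204,000: Xander takes $204,000; Delphine's $204,000 share passes to Delphine's issue; Flora's $204,000 share passes to Flora's issue; Imani's $204,000 share passes to Imani's issue.
Delphine's share ($204,000) is divided into 4 shares of $51,000: Ronan, Gemma, Jakob, and Joris each take $51,000.
Flora's share ($204,000) is divided into 2 shares of $102,000: Lachlan and Gideon each take $102,000.
Imani's share ($204,000) is divided into 3 shares of $68,000: Desmond, Chioma, and Uma each take $68,000.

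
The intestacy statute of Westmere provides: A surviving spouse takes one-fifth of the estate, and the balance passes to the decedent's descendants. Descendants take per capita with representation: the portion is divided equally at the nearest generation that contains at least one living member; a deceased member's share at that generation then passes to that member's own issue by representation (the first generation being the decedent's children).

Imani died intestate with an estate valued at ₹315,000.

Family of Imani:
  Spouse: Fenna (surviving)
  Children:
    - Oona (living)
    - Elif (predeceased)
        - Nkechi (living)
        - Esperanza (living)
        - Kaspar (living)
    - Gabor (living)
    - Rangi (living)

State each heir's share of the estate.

Fenna takes one-fifth of ₹315,000 = ₹63,000. The remaining ₹252,000 passes to the descendants.
The descendants' portion (₹252,000) is divided into 4 shares of ₹63,000: Oona, Gabor, and Rangi each take ₹63,000; Elif's ₹63,000 share passes to Elif's issue.
Elif's share (₹63,000) is divided into 3 shares of ₹21,000: Nkechi, Esperanza, and Kaspar each take ₹21,000.

Fenna: ₹63,000; Oona: ₹63,000; Nkechi: ₹21,000; Esperanza: ₹21,000; Kaspar: ₹21,000; Gabor: ₹63,000; Rangi: ₹63,000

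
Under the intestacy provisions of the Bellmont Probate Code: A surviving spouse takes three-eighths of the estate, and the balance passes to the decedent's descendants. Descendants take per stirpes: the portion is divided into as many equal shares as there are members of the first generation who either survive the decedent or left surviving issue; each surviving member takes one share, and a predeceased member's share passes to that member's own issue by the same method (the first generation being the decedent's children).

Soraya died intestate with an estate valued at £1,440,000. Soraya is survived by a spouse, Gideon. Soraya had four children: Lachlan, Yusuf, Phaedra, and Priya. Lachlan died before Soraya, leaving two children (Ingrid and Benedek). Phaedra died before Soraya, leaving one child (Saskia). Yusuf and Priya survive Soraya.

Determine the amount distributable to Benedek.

Benedek receives £112,500.

Gideon takes three-eighths of £1,440,000 = £540,000. The remaining £900,000 passes to the descendants.
The descendants' portion (£900,000) is divided into 4 shares of £225,000: Yusuf and Priya each take £225,000; Lachlan's £225,000 share passes to Lachlan's issue; Phaedra's £225,000 share passes to Phaedra's issue.
Lachlan's share (£225,000) is divided into 2 shares of £112,500: Ingrid and Benedek each take £112,500.
Phaedra's share (£225,000) passes entirely to Saskia.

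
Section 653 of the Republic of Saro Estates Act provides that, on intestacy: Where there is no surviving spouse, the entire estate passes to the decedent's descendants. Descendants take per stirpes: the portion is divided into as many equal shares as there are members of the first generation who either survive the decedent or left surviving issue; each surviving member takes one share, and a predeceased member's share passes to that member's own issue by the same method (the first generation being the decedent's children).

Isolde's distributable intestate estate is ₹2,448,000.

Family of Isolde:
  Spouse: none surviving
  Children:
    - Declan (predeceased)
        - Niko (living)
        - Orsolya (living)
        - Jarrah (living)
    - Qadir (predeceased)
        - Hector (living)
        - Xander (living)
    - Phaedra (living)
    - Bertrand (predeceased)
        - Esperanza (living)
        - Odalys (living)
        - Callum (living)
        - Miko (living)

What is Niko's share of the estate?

The entire ₹2,448,000 passes to the descendants.
That amount (₹2,448,000) is divided into 4 shares of ₹612,000: Phaedra takes ₹612,000; Declan's ₹612,000 share passes to Declan's issue; Qadir's ₹612,000 share passes to Qadir's issue; Bertrand's ₹612,000 share passes to Bertrand's issue.
Declan's share (₹612,000) is divided into 3 shares of ₹204,000: Niko, Orsolya, and Jarrah each take ₹204,000.
Qadir's share (₹612,000) is divided into 2 shares of ₹306,000: Hector and Xander each take ₹306,000.
Bertrand's share (₹612,000) is divided into 4 shares of ₹153,000: Esperanza, Odalys, Callum, and Miko each take ₹153,000.

Niko receives ₹204,000.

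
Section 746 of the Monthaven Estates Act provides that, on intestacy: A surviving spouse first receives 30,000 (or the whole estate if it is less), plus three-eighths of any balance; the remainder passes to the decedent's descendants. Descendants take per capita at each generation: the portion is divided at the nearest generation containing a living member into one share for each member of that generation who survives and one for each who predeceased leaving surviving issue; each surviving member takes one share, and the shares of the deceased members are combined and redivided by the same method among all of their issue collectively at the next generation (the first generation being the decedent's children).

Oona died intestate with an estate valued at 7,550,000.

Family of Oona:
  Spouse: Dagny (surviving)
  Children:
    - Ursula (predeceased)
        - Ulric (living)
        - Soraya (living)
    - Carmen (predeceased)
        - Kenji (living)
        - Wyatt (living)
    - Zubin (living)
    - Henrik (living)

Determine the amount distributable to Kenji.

Kenji receives 587,500.

Dagny first takes 30,000, leaving a balance of 7,520,000. Dagny then takes three-eighths of the balance (2,820,000), for a total of 2,850,000. The remaining 4,700,000 passes to the descendants.
The descendants' portion (4,700,000) is divided at the children's generation into 4 shares of 1,175,000. Zubin and Henrik each take 1,175,000. The 2 shares of the deceased (Ursula and Carmen) are combined into a pool of 2,350,000.
That pool (2,350,000) is divided at the grandchildren's generation equally among Ulric, Soraya, Kenji, and Wyatt: 587,500 each.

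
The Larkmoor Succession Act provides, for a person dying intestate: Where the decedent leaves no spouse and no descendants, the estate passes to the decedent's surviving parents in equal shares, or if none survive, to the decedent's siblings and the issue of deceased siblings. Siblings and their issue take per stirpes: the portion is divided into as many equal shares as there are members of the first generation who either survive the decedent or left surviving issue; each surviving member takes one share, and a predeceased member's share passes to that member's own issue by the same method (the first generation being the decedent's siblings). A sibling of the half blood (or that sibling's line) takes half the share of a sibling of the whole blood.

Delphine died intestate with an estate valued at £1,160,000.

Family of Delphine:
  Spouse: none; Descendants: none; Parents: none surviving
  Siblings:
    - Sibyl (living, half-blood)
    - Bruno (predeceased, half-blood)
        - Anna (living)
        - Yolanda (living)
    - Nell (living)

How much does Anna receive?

The entire £1,160,000 passes to the siblings and their issue.
Counting each half-blood sibling's line as half a unit, there are 2 units in £1,160,000, so one unit is £580,000. Whole-blood lines (Nell) take £580,000 each; half-blood lines (Sibyl and Bruno) take £290,000 each.
Bruno's share (£290,000) is divided into 2 shares of £145,000: Anna and Yolanda each take £145,000.

Anna receives £145,000.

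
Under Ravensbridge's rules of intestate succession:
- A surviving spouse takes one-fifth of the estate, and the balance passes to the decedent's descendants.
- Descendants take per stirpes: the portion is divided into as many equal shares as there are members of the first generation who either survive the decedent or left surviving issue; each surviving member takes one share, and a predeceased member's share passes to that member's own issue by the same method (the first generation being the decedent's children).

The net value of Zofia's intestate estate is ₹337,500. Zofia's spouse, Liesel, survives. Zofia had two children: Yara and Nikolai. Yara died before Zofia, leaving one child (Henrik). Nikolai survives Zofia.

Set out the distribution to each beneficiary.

Liesel: ₹67,500; Henrik: ₹135,000; Nikolai: ₹135,000

Liesel takes one-fifth of ₹337,500 = ₹67,500. The remaining ₹270,000 passes to the descendants.
The descendants' portion (₹270,000) is divided into 2 shares of ₹135,000: Nikolai takes ₹135,000; Yara's ₹135,000 share passes to Yara's issue.
Yara's share (₹135,000) passes entirely to Henrik.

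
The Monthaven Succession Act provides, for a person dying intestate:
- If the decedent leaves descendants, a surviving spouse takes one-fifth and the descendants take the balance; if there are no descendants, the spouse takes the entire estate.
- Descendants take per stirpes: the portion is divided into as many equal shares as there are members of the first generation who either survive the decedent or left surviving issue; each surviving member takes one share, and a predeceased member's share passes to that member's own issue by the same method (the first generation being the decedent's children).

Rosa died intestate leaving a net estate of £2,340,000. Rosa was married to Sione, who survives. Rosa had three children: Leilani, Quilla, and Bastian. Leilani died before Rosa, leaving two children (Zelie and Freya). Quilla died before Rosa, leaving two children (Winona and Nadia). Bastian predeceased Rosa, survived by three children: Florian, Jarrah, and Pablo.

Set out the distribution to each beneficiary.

Sione takes one-fifth of £2,340,000 = £468,000. The remaining £1,872,000 passes to the descendants.
The descendants' portion (£1,872,000) is divided into 3 shares of £624,000: Leilani's £624,000 share passes to Leilani's issue; Quilla's £624,000 share passes to Quilla's issue; Bastian's £624,000 share passes to Bastian's issue.
Leilani's share (£624,000) is divided into 2 shares of £312,000: Zelie and Freya each take £312,000.
Quilla's share (£624,000) is divided into 2 shares of £312,000: Winona and Nadia each take £312,000.
Bastian's share (£624,000) is divided into 3 shares of £208,000: Florian, Jarrah, and Pablo each take £208,000.

Sione: £468,000; Zelie: £312,000; Freya: £312,000; Winona: £312,000; Nadia: £312,000; Florian: £208,000; Jarrah: £208,000; Pablo: £208,000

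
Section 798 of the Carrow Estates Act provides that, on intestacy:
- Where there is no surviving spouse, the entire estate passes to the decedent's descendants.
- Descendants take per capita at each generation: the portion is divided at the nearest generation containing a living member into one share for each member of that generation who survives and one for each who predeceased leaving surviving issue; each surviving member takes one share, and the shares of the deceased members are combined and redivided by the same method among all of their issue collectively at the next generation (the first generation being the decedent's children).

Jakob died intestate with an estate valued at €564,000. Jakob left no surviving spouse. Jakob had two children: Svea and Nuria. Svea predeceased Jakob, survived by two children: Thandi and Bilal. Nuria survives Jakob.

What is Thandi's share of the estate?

The entire €564,000 passes to the descendants.
That amount (€564,000) is divided at the children's generation into 2 shares of €282,000. Nuria takes €282,000. The remaining share for the deceased Svea (€282,000) is carried to the next generation.
That pool (€282,000) is divided at the grandchildren's generation equally among Thandi and Bilal: €141,000 each.

Thandi receives €141,000.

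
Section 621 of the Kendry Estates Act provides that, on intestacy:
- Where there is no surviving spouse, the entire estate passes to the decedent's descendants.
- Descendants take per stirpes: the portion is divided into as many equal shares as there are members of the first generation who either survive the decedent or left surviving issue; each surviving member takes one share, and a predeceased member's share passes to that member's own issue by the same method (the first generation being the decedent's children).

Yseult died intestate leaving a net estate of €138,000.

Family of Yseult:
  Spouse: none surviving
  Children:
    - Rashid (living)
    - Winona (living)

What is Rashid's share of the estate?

The entire €138,000 passes to the descendants.
That amount (€138,000) is divided into 2 shares of €69,000: Rashid and Winona each take €69,000.

Rashid receives €69,000.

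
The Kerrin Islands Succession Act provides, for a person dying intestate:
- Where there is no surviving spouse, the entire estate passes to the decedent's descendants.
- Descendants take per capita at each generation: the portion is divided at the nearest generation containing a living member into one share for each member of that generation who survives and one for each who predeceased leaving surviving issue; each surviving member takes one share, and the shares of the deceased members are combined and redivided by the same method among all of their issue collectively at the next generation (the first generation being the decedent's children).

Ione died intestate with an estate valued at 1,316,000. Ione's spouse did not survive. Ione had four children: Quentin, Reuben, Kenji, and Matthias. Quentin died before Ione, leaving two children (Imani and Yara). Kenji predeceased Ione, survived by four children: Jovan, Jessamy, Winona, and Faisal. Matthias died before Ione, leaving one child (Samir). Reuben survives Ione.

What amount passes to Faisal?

Faisal receives 141,000.

The entire 1,316,000 passes to the descendants.
That amount (1,316,000) is divided at the children's generation into 4 shares of 329,000. Reuben takes 329,000. The 3 shares of the deceased (Quentin, Kenji, and Matthias) are combined into a pool of 987,000.
That pool (987,000) is divided at the grandchildren's generation equally among Imani, Yara, Jovan, Jessamy, Winona, Faisal, and Samir: 141,000 each.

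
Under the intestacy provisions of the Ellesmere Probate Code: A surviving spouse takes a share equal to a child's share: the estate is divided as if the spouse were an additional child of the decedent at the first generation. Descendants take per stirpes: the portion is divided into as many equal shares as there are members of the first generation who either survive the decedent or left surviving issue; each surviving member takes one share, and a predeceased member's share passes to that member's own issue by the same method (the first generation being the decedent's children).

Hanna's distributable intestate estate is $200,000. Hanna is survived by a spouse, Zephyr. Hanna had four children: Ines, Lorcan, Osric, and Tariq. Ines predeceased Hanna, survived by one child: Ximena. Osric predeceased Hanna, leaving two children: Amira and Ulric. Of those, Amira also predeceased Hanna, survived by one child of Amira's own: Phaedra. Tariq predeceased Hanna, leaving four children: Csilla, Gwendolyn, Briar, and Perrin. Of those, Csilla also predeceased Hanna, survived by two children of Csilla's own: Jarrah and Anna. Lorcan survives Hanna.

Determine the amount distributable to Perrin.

Perrin receives $10,000.

The spouse counts as an additional share at the children's level, so there are 5 primary shares of $40,000. Zephyr takes one such share ($40,000).
The children's combined portion ($160,000) is divided into 4 shares of $40,000: Lorcan takes $40,000; Ines's $40,000 share passes to Ines's issue; Osric's $40,000 share passes to Osric's issue; Tariq's $40,000 share passes to Tariq's issue.
Ines's share ($40,000) passes entirely to Ximena.
Osric's share ($40,000) is divided into 2 shares of $20,000: Ulric takes $20,000; Amira's $20,000 share passes to Amira's issue.
Amira's share ($20,000) passes entirely to Phaedra.
Tariq's share ($40,000) is divided into 4 shares of $10,000: Gwendolyn, Briar, and Perrin each take $10,000; Csilla's $10,000 share passes to Csilla's issue.
Csilla's share ($10,000) is divided into 2 shares of $5,000: Jarrah and Anna each take $5,000.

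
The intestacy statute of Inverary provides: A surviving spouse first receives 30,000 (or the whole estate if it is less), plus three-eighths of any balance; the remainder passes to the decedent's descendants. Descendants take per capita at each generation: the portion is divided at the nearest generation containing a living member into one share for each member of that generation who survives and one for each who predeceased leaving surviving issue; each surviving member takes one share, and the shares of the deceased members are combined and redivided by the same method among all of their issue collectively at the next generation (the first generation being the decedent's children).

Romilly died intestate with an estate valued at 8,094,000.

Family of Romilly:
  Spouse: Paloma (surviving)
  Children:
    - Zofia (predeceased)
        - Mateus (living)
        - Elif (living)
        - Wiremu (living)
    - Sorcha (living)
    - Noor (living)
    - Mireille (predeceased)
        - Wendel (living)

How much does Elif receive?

Elif receives 630,000.

Paloma first takes 30,000, leaving a balance of 8,064,000. Paloma then takes three-eighths of the balance (3,024,000), for a total of 3,054,000. The remaining 5,040,000 passes to the descendants.
The descendants' portion (5,040,000) is divided at the children's generation into 4 shares of 1,260,000. Sorcha and Noor each take 1,260,000. The 2 shares of the deceased (Zofia and Mireille) are combined into a pool of 2,520,000.
That pool (2,520,000) is divided at the grandchildren's generation equally among Mateus, Elif, Wiremu, and Wendel: 630,000 each.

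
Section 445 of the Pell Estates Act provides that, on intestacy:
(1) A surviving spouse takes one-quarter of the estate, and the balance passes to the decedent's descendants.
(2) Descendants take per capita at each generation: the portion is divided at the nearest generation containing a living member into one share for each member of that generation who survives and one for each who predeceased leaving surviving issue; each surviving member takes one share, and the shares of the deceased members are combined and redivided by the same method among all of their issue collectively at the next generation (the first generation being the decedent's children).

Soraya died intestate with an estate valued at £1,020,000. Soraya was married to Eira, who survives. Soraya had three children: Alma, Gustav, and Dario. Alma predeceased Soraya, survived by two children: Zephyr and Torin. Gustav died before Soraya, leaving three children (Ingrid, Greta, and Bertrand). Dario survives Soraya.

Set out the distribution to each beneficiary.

Eira takes one-quarter of £1,020,000 = £255,000. The remaining £765,000 passes to the descendants.
The descendants' portion (£765,000) is divided at the children's generation into 3 shares of £255,000. Dario takes £255,000. The 2 shares of the deceased (Alma and Gustav) are combined into a pool of £510,000.
That pool (£510,000) is divided at the grandchildren's generation equally among Zephyr, Torin, Ingrid, Greta, and Bertrand: £102,000 each.

Eira: £255,000; Zephyr: £102,000; Torin: £102,000; Ingrid: £102,000; Greta: £102,000; Bertrand: £102,000; Dario: £255,000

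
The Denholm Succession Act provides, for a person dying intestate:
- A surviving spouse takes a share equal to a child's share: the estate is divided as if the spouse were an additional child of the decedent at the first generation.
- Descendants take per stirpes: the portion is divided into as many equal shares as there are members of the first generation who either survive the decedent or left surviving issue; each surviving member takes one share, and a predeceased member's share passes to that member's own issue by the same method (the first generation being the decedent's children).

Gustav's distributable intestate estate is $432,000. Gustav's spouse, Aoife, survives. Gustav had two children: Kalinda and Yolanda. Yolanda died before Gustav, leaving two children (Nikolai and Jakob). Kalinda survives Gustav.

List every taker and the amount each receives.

Aoife: $144,000; Kalinda: $144,000; Nikolai: $72,000; Jakob: $72,000

The spouse counts as an additional share at the children's level, so there are 3 primary shares of $144,000. Aoife takes one such share ($144,000).
The children's combined portion ($288,000) is divided into 2 shares of $144,000: Kalinda takes $144,000; Yolanda's $144,000 share passes to Yolanda's issue.
Yolanda's share ($144,000) is divided into 2 shares of $72,000: Nikolai and Jakob each take $72,000.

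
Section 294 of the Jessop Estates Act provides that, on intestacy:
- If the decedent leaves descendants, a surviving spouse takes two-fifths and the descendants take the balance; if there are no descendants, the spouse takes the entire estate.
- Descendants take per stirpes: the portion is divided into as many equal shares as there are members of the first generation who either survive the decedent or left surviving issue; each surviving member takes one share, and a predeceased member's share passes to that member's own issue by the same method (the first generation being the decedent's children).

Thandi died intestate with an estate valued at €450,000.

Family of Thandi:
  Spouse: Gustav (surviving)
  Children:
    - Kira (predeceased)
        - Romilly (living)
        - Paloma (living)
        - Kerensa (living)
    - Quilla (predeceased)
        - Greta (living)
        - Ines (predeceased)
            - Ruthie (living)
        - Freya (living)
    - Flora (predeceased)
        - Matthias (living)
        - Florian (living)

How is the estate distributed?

Gustav takes two-fifths of €450,000 = €180,000. The remaining €270,000 passes to the descendants.
The descendants' portion (€270,000) is divided into 3 shares of €90,000: Kira's €90,000 share passes to Kira's issue; Quilla's €90,000 share passes to Quilla's issue; Flora's €90,000 share passes to Flora's issue.
Kira's share (€90,000) is divided into 3 shares of €30,000: Romilly, Paloma, and Kerensa each take €30,000.
Quilla's share (€90,000) is divided into 3 shares of €30,000: Greta and Freya each take €30,000; Ines's €30,000 share passes to Ines's issue.
Ines's share (€30,000) passes entirely to Ruthie.
Flora's share (€90,000) is divided into 2 shares of €45,000: Matthias and Florian each take €45,000.

Gustav: €180,000; Romilly: €30,000; Paloma: €30,000; Kerensa: €30,000; Greta: €30,000; Ruthie: €30,000; Freya: €30,000; Matthias: €45,000; Florian: €45,000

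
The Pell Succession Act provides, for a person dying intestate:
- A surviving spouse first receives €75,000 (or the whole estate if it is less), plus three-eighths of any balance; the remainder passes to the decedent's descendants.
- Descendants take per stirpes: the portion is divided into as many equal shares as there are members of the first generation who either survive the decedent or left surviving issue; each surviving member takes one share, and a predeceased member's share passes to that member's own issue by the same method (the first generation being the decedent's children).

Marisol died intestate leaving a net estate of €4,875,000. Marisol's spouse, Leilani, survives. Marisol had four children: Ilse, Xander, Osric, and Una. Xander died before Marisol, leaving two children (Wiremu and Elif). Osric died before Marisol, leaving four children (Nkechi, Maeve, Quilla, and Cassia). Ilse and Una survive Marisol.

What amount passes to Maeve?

Leilani first takes €75,000, leaving a balance of €4,800,000. Leilani then takes three-eighths of the balance (€1,800,000), for a total of €1,875,000. The remaining €3,000,000 passes to the descendants.
The descendants' portion (€3,000,000) is divided into 4 shares of €750,000: Ilse and Una each take €750,000; Xander's €750,000 share passes to Xander's issue; Osric's €750,000 share passes to Osric's issue.
Xander's share (€750,000) is divided into 2 shares of €375,000: Wiremu and Elif each take €375,000.
Osric's share (€750,000) is divided into 4 shares of €187,500: Nkechi, Maeve, Quilla, and Cassia each take €187,500.

Maeve receives €187,500.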